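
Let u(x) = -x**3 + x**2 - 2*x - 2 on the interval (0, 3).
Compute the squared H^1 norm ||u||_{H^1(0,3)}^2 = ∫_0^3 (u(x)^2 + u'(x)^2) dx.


||u||_{H^1}^2 = 23619/35

The H^1 norm (squared) on an interval (0, L) is
  ||u||_{H^1}^2 = ∫_0^L u(x)^2 dx + ∫_0^L u'(x)^2 dx.
Compute u'(x) = -3*x**2 + 2*x - 2.
Then u(x)^2 = x**6 - 2*x**5 + 5*x**4 + 8*x + 4 and u'(x)^2 = 9*x**4 - 12*x**3 + 16*x**2 - 8*x + 4.
Integrate each monomial from 0 to 3 using ∫_0^3 c·x^n dx = c·3^(n+1)/(n+1):
  ∫_0^3 u(x)^2 dx = ∫_0^3 (x^6 - 2*x^5 + 5*x^4 + 8*x + 4) dx. Term by term:
    ∫_0^3 x^6 dx = 2187/7;  ∫_0^3 -2*x^5 dx = -243;  ∫_0^3 5*x^4 dx = 243;
    ∫_0^3 8*x dx = 36;  ∫_0^3 4 dx = 12.
  Sum: 2187/7 − 243 + 243 + 36 + 12 = 2523/7.
  ∫_0^3 u'(x)^2 dx = ∫_0^3 (9*x^4 - 12*x^3 + 16*x^2 - 8*x + 4) dx. Term by term:
    ∫_0^3 9*x^4 dx = 2187/5;  ∫_0^3 -12*x^3 dx = -243;  ∫_0^3 16*x^2 dx = 144;
    ∫_0^3 -8*x dx = -36;  ∫_0^3 4 dx = 12.
  Sum: 2187/5 − 243 + 144 − 36 + 12 = 1572/5.
Adding: ||u||_{H^1}^2 = 2523/7 + 1572/5 = 23619/35.


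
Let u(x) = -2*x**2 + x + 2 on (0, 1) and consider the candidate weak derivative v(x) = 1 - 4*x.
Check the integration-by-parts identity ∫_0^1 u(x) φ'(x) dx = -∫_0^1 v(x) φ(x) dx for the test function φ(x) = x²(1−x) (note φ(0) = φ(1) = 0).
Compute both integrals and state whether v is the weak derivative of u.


LHS = 7/60, RHS = 7/60. Yes, v = u' weakly.

u(x) = -2*x**2 + x + 2, classical derivative u'(x) = 1 - 4*x.
φ(x) = x²(1−x), so φ'(x) = x*(2 - 3*x).
Note φ(0) = φ(1) = 0, so the boundary term u·φ vanishes.
LHS = ∫_0^1 u(x) φ'(x) dx = ∫_0^1 (6*x^4 - 7*x^3 - 4*x^2 + 4*x) dx. Term by term:
  ∫_0^1 6*x^4 dx = 6/5;  ∫_0^1 -7*x^3 dx = -7/4;  ∫_0^1 -4*x^2 dx = -4/3;
  ∫_0^1 4*x dx = 2.
Sum: 6/5 − 7/4 − 4/3 + 2 = 7/60.
So LHS = 7/60.
∫_0^1 v(x) φ(x) dx = ∫_0^1 (4*x^4 - 5*x^3 + x^2) dx. Term by term:
  ∫_0^1 4*x^4 dx = 4/5;  ∫_0^1 -5*x^3 dx = -5/4;  ∫_0^1 x^2 dx = 1/3.
Sum: 4/5 − 5/4 + 1/3 = -7/60.
So RHS = -∫_0^1 v(x) φ(x) dx = 7/60.
LHS = RHS, so the identity holds for this test φ.
Moreover u is smooth here and v(x) = u'(x) = 1 - 4*x pointwise, so the identity holds for every test function. Hence v is the weak derivative of u.


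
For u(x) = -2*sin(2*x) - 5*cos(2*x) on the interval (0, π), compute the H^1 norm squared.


||u||_{H^1(0,π)}^2 = 145*π/2

u'(x) = 10*sin(2*x) - 4*cos(2*x).
Expand u² and (u')² and integrate term by term on (0, π), using: for integers n ≥ 1, ∫_0^π sin²(nx) dx = ∫_0^π cos²(nx) dx = π/2; for n ≠ n', ∫_0^π sin(nx)sin(n'x) dx = ∫_0^π cos(nx)cos(n'x) dx = 0; and by product-to-sum, ∫_0^π sin(nx)cos(n'x) dx = ½∫_0^π [sin((n+n')x) + sin((n−n')x)] dx, which is 0 when n+n' is even and 2n/(n²−n'²) when n+n' is odd (it need not vanish on (0, π)).
  u² squared terms: (-5)²·∫cos(2x)² dx = 25·π/2 = 25*π/2;  (-2)²·∫sin(2x)² dx = 4·π/2 = 2*π.
  u² cross terms: 2·(-5)·(-2)·∫cos(2x)·sin(2x) dx = 20·(0) = 0.
  So ∫_0^π u² dx = 25*π/2 + 2*π + 0 = 29*π/2.
  (u')² squared terms: (-4)²·∫cos(2x)² dx = 16·π/2 = 8*π;  (10)²·∫sin(2x)² dx = 100·π/2 = 50*π.
  (u')² cross terms: 2·(-4)·(10)·∫cos(2x)·sin(2x) dx = -80·(0) = 0.
  So ∫_0^π (u')² dx = 8*π + 50*π + 0 = 58*π.
||u||_{H^1}^2 = (29*π/2) + (58*π) = 145*π/2.


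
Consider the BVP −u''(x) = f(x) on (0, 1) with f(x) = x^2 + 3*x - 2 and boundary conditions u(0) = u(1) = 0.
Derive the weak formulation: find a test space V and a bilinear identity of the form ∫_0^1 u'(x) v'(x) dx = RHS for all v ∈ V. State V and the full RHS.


V = H^1_0(0, 1) (so v(0) = v(1) = 0); weak form: ∫_0^1 u'v' dx = ∫_0^1 (x^2 + 3*x - 2) v dx for all v ∈ V.

Multiply both sides by a test function v and integrate from 0 to 1:
  ∫_0^1 −u''(x) v(x) dx = ∫_0^1 f(x) v(x) dx.
Integrate the LHS by parts once:
  ∫_0^1 −u'' v dx = −[u'(x) v(x)]_0^1 + ∫_0^1 u'(x) v'(x) dx.
Thus ∫_0^1 u'(x) v'(x) dx = ∫_0^1 f(x) v(x) dx + [u'(x) v(x)]_0^1.
Choose V so that boundary terms are either known or forced to vanish.
u is Dirichlet: u(0) = u(1) = 0. Let V = H^1_0(0, 1); then v(0) = v(1) = 0, and [u' v]_0^1 = 0.
Weak formulation: find u (satisfying any essential BC) such that ∫_0^1 u'(x) v'(x) dx = ∫_0^1 f v dx for all v ∈ V.
Substituting f(x) = x^2 + 3*x - 2, the right-hand side is ∫_0^1 (x^2 + 3*x - 2) v dx.


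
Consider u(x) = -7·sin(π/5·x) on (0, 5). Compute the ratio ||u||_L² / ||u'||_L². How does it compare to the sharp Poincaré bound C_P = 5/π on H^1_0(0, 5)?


||u||_L² / ||u'||_L² = 5/π = C_P.

u(x) = -7·sin(π/5·x), so u'(x) = -7*π*cos(π*x/5)/5.
Writing u(x) = A·sin(kπx/L) with A = -7 and k = 1, use ∫_0^L sin²(kπx/L) dx = L/2 and ∫_0^L cos²(kπx/L) dx = L/2.
u² = 49·sin²(π/5·x) and (u')² = 49*π^2/25·cos²(π/5·x), and each of sin², cos² integrates to L/2 = 5/2 over (0, 5).
∫_0^5 u² dx = 245/2, so ||u||_L² = 7*sqrt(10)/2.
∫_0^5 (u')² dx = 49*π^2/10, so ||u'||_L² = 7*sqrt(10)*π/10.
Ratio ||u||_L² / ||u'||_L² = 5/π.
Sharp Poincaré constant on H^1_0(0, 5) is C_P = L/π = 5/π, achieved by sin(π/5·x).
This is the k = 1 eigenfunction (up to amplitude), so the ratio equals the sharp Poincaré constant exactly.


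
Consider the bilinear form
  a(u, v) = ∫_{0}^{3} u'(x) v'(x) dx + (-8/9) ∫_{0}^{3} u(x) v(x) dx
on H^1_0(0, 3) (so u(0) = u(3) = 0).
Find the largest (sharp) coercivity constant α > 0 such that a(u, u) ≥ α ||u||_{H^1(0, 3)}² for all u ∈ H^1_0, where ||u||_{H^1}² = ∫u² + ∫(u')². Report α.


α = (-8 + π^2)/(9 + π^2)

Coercivity of a(·,·) on H^1_0(0, 3) means a(u, u) ≥ α ||u||_{H^1}² for every u ∈ H^1_0.
The interval has length L = 3, and Poincaré/coercivity depend only on L. Here a(u, u) = ∫(u')² + (-8/9)·∫u².
Here c = -8/9 < 0 with |c| < (π/L)² = π^2/9, so coercivity still holds. The condition a(u,u) ≥ α||u||_{H^1}² reads (1−α)∫(u')² ≥ (α−c)∫u². Any admissible α is ≤ 1 (rapidly oscillating u have ∫u²/∫(u')² → 0), and α = 1 would force 0 ≥ (1−c)∫u², impossible since c < 1; so 1−α > 0. By the sharp Poincaré inequality on H^1_0 of an interval of length L, ∫(u')² ≥ (π/L)²∫u² with equality for the first sine mode sin(π(x−x₀)/L) (x₀ the left endpoint), so the inequality holds for all u iff (1−α)(π/L)² ≥ α − c, i.e. α ≤ ((π/L)² + c)/((π/L)² + 1) = (1 + c(L/π)²)/(1 + (L/π)²). (Direct route, valid since c ≤ 0: Poincaré gives c∫u² ≥ c(L/π)²∫(u')², so a(u,u) ≥ (1 + c(L/π)²)∫(u')², while ||u||_{H^1}² ≤ (1 + (L/π)²)∫(u')²; dividing yields the same α.) With (π/L)² = π^2/9 and c = -8/9, the largest admissible constant is α = ((π/L)² + c)/((π/L)² + 1).
Simplifying, α = (-8 + π^2)/(9 + π^2).


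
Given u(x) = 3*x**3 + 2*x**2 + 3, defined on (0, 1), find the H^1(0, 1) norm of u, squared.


||u||_{H^1}^2 = 2567/42

The H^1 norm (squared) on an interval (0, L) is
  ||u||_{H^1}^2 = ∫_0^L u(x)^2 dx + ∫_0^L u'(x)^2 dx.
Compute u'(x) = 9*x**2 + 4*x.
Then u(x)^2 = 9*x**6 + 12*x**5 + 4*x**4 + 18*x**3 + 12*x**2 + 9 and u'(x)^2 = 81*x**4 + 72*x**3 + 16*x**2.
Integrate each monomial from 0 to 1 using ∫_0^1 c·x^n dx = c·1^(n+1)/(n+1):
  ∫_0^1 u(x)^2 dx = ∫_0^1 (9*x^6 + 12*x^5 + 4*x^4 + 18*x^3 + 12*x^2 + 9) dx. Term by term:
    ∫_0^1 9*x^6 dx = 9/7;  ∫_0^1 12*x^5 dx = 2;  ∫_0^1 4*x^4 dx = 4/5;
    ∫_0^1 18*x^3 dx = 9/2;  ∫_0^1 12*x^2 dx = 4;  ∫_0^1 9 dx = 9.
  Sum: 9/7 + 2 + 4/5 + 9/2 + 4 + 9 = 1511/70.
  ∫_0^1 u'(x)^2 dx = ∫_0^1 (81*x^4 + 72*x^3 + 16*x^2) dx. Term by term:
    ∫_0^1 81*x^4 dx = 81/5;  ∫_0^1 72*x^3 dx = 18;  ∫_0^1 16*x^2 dx = 16/3.
  Sum: 81/5 + 18 + 16/3 = 593/15.
Adding: ||u||_{H^1}^2 = 1511/70 + 593/15 = 2567/42.


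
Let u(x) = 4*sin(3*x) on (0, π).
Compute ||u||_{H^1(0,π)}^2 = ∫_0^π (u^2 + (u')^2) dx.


||u||_{H^1(0,π)}^2 = 80*π

u'(x) = 12*cos(3*x).
Expand u² and (u')² and integrate term by term on (0, π), using: for integers n ≥ 1, ∫_0^π sin²(nx) dx = ∫_0^π cos²(nx) dx = π/2; for n ≠ n', ∫_0^π sin(nx)sin(n'x) dx = ∫_0^π cos(nx)cos(n'x) dx = 0; and by product-to-sum, ∫_0^π sin(nx)cos(n'x) dx = ½∫_0^π [sin((n+n')x) + sin((n−n')x)] dx, which is 0 when n+n' is even and 2n/(n²−n'²) when n+n' is odd (it need not vanish on (0, π)).
  u² squared terms: (4)²·∫sin(3x)² dx = 16·π/2 = 8*π.
  So ∫_0^π u² dx = 8*π.
  (u')² squared terms: (12)²·∫cos(3x)² dx = 144·π/2 = 72*π.
  So ∫_0^π (u')² dx = 72*π.
||u||_{H^1}^2 = (8*π) + (72*π) = 80*π.


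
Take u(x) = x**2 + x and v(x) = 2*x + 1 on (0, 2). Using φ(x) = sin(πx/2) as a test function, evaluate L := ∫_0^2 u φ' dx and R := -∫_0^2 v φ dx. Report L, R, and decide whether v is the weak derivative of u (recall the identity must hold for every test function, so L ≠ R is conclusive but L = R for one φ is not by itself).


LHS = -12/π, RHS = -12/π. Yes, v = u' weakly.

u(x) = x**2 + x, classical derivative u'(x) = 2*x + 1.
φ(x) = sin(πx/2), so φ'(x) = π*cos(π*x/2)/2.
Note φ(0) = φ(2) = 0, so the boundary term u·φ vanishes.
LHS = ∫_0^2 u(x) φ'(x) dx = ∫_0^2 (π*x^2*cos(π*x/2)/2 + π*x*cos(π*x/2)/2) dx. Term by term:
  ∫_0^2 π*x*cos(π*x/2)/2 dx = -4/π;  ∫_0^2 π*x^2*cos(π*x/2)/2 dx = -8/π.
Sum: -4/π − 8/π = -12/π.
So LHS = -12/π.
∫_0^2 v(x) φ(x) dx = ∫_0^2 (2*x*sin(π*x/2) + sin(π*x/2)) dx. Term by term:
  ∫_0^2 2*x*sin(π*x/2) dx = 8/π;  ∫_0^2 sin(π*x/2) dx = 4/π.
Sum: 8/π + 4/π = 12/π.
So RHS = -∫_0^2 v(x) φ(x) dx = -12/π.
LHS = RHS, so the identity holds for this test φ.
Moreover u is smooth here and v(x) = u'(x) = 2*x + 1 pointwise, so the identity holds for every test function. Hence v is the weak derivative of u.


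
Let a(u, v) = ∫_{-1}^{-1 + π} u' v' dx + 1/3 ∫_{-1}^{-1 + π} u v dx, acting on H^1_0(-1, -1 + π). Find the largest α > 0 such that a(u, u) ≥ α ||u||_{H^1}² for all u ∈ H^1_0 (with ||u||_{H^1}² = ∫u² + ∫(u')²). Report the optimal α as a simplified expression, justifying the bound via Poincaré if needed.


α = 2/3

Coercivity of a(·,·) on H^1_0(-1, -1 + π) means a(u, u) ≥ α ||u||_{H^1}² for every u ∈ H^1_0.
The interval has length L = π, and Poincaré/coercivity depend only on L. Here a(u, u) = ∫(u')² + (1/3)·∫u².
Here 0 < c = 1/3 < 1. The condition a(u,u) ≥ α||u||_{H^1}² reads (1−α)∫(u')² ≥ (α−c)∫u². Any admissible α is ≤ 1 (rapidly oscillating u have ∫u²/∫(u')² → 0), and α = 1 would force 0 ≥ (1−c)∫u², impossible since c < 1; so 1−α > 0. By the sharp Poincaré inequality on H^1_0 of an interval of length L, ∫(u')² ≥ (π/L)²∫u² with equality for the first sine mode sin(π(x−x₀)/L) (x₀ the left endpoint), so the inequality holds for all u iff (1−α)(π/L)² ≥ α − c, i.e. α ≤ ((π/L)² + c)/((π/L)² + 1) = (1 + c(L/π)²)/(1 + (L/π)²). With (π/L)² = 1 and c = 1/3, the largest admissible constant is α = ((π/L)² + c)/((π/L)² + 1).
Simplifying, α = 2/3.


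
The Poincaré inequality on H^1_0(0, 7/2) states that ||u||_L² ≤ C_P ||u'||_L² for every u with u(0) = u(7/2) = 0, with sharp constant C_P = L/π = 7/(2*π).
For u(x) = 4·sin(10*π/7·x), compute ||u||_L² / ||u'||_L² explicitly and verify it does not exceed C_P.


||u||_L² / ||u'||_L² = 7/(10*π) < C_P = 7/(2*π).

u(x) = 4·sin(10*π/7·x), so u'(x) = 40*π*cos(10*π*x/7)/7.
Writing u(x) = A·sin(kπx/L) with A = 4 and k = 5, use ∫_0^L sin²(kπx/L) dx = L/2 and ∫_0^L cos²(kπx/L) dx = L/2.
u² = 16·sin²(10*π/7·x) and (u')² = 1600*π^2/49·cos²(10*π/7·x), and each of sin², cos² integrates to L/2 = 7/4 over (0, 7/2).
∫_0^7/2 u² dx = 28, so ||u||_L² = 2*sqrt(7).
∫_0^7/2 (u')² dx = 400*π^2/7, so ||u'||_L² = 20*sqrt(7)*π/7.
Ratio ||u||_L² / ||u'||_L² = 7/(10*π).
Sharp Poincaré constant on H^1_0(0, 7/2) is C_P = L/π = 7/(2*π), achieved by sin(2*π/7·x).
This is the k = 5 harmonic; the ratio L/(kπ) is strictly less than C_P = L/π, consistent with the sharp inequality ||u||_L² ≤ C_P ||u'||_L².


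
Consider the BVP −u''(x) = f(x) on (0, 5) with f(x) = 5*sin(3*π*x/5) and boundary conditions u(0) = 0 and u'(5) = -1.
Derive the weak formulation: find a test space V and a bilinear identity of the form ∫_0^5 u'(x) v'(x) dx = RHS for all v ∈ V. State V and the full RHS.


V = {v ∈ H^1(0, 5) : v(0) = 0} (test functions vanish at x = 0 where u is specified); weak form: ∫_0^5 u'v' dx = ∫_0^5 (5*sin(3*π*x/5)) v dx − v(5) for all v ∈ V.

Multiply both sides by a test function v and integrate from 0 to 5:
  ∫_0^5 −u''(x) v(x) dx = ∫_0^5 f(x) v(x) dx.
Integrate the LHS by parts once:
  ∫_0^5 −u'' v dx = −[u'(x) v(x)]_0^5 + ∫_0^5 u'(x) v'(x) dx.
Thus ∫_0^5 u'(x) v'(x) dx = ∫_0^5 f(x) v(x) dx + [u'(x) v(x)]_0^5.
Choose V so that boundary terms are either known or forced to vanish.
Mixed BC: u(0) = 0 (Dirichlet) and u'(5) = -1 (Neumann). Define V = {v ∈ H^1(0, 5) : v(0) = 0}. Then [u' v]_0^5 = u'(5)·v(5) − u'(0)·0 = − v(5).
Weak formulation: find u (satisfying any essential BC) such that ∫_0^5 u'(x) v'(x) dx = ∫_0^5 f v dx − v(5) for all v ∈ V (Dirichlet at 0 absorbed into V; Neumann datum at x = 5 contributes the boundary term).
Substituting f(x) = 5*sin(3*π*x/5), the right-hand side is ∫_0^5 (5*sin(3*π*x/5)) v dx − v(5).


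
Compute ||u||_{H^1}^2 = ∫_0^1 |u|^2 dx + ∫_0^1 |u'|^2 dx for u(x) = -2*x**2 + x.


||u||_{H^1}^2 = 37/15

The H^1 norm (squared) on an interval (0, L) is
  ||u||_{H^1}^2 = ∫_0^L u(x)^2 dx + ∫_0^L u'(x)^2 dx.
Compute u'(x) = 1 - 4*x.
Then u(x)^2 = 4*x**4 - 4*x**3 + x**2 and u'(x)^2 = 16*x**2 - 8*x + 1.
Integrate each monomial from 0 to 1 using ∫_0^1 c·x^n dx = c·1^(n+1)/(n+1):
  ∫_0^1 u(x)^2 dx = ∫_0^1 (4*x^4 - 4*x^3 + x^2) dx. Term by term:
    ∫_0^1 4*x^4 dx = 4/5;  ∫_0^1 -4*x^3 dx = -1;  ∫_0^1 x^2 dx = 1/3.
  Sum: 4/5 − 1 + 1/3 = 2/15.
  ∫_0^1 u'(x)^2 dx = ∫_0^1 (16*x^2 - 8*x + 1) dx. Term by term:
    ∫_0^1 16*x^2 dx = 16/3;  ∫_0^1 -8*x dx = -4;  ∫_0^1 1 dx = 1.
  Sum: 16/3 − 4 + 1 = 7/3.
Adding: ||u||_{H^1}^2 = 2/15 + 7/3 = 37/15.


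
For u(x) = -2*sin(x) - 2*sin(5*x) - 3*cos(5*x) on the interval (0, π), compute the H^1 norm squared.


||u||_{H^1(0,π)}^2 = 173*π

u'(x) = 15*sin(5*x) - 2*cos(x) - 10*cos(5*x).
Expand u² and (u')² and integrate term by term on (0, π), using: for integers n ≥ 1, ∫_0^π sin²(nx) dx = ∫_0^π cos²(nx) dx = π/2; for n ≠ n', ∫_0^π sin(nx)sin(n'x) dx = ∫_0^π cos(nx)cos(n'x) dx = 0; and by product-to-sum, ∫_0^π sin(nx)cos(n'x) dx = ½∫_0^π [sin((n+n')x) + sin((n−n')x)] dx, which is 0 when n+n' is even and 2n/(n²−n'²) when n+n' is odd (it need not vanish on (0, π)).
  u² squared terms: (-3)²·∫cos(5x)² dx = 9·π/2 = 9*π/2;  (-2)²·∫sin(x)² dx = 4·π/2 = 2*π;  (-2)²·∫sin(5x)² dx = 4·π/2 = 2*π.
  u² cross terms: 2·(-3)·(-2)·∫cos(5x)·sin(x) dx = 12·(0) = 0;  2·(-3)·(-2)·∫cos(5x)·sin(5x) dx = 12·(0) = 0;  2·(-2)·(-2)·∫sin(x)·sin(5x) dx = 8·(0) = 0.
  So ∫_0^π u² dx = 9*π/2 + 2*π + 2*π + 0 + 0 + 0 = 17*π/2.
  (u')² squared terms: (-10)²·∫cos(5x)² dx = 100·π/2 = 50*π;  (-2)²·∫cos(x)² dx = 4·π/2 = 2*π;  (15)²·∫sin(5x)² dx = 225·π/2 = 225*π/2.
  (u')² cross terms: 2·(-10)·(-2)·∫cos(5x)·cos(x) dx = 40·(0) = 0;  2·(-10)·(15)·∫cos(5x)·sin(5x) dx = -300·(0) = 0;  2·(-2)·(15)·∫cos(x)·sin(5x) dx = -60·(0) = 0.
  So ∫_0^π (u')² dx = 50*π + 2*π + 225*π/2 + 0 + 0 + 0 = 329*π/2.
||u||_{H^1}^2 = (17*π/2) + (329*π/2) = 173*π.


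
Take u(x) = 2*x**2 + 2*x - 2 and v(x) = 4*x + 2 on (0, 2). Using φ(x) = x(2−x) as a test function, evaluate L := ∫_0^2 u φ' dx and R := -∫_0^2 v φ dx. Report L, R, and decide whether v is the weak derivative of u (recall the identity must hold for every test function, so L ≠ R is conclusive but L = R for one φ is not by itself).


LHS = -8, RHS = -8. Yes, v = u' weakly.

u(x) = 2*x**2 + 2*x - 2, classical derivative u'(x) = 4*x + 2.
φ(x) = x(2−x), so φ'(x) = 2 - 2*x.
Note φ(0) = φ(2) = 0, so the boundary term u·φ vanishes.
LHS = ∫_0^2 u(x) φ'(x) dx = ∫_0^2 (-4*x^3 + 8*x - 4) dx. Term by term:
  ∫_0^2 -4*x^3 dx = -16;  ∫_0^2 8*x dx = 16;  ∫_0^2 -4 dx = -8.
Sum: -16 + 16 − 8 = -8.
So LHS = -8.
∫_0^2 v(x) φ(x) dx = ∫_0^2 (-4*x^3 + 6*x^2 + 4*x) dx. Term by term:
  ∫_0^2 -4*x^3 dx = -16;  ∫_0^2 6*x^2 dx = 16;  ∫_0^2 4*x dx = 8.
Sum: -16 + 16 + 8 = 8.
So RHS = -∫_0^2 v(x) φ(x) dx = -8.
LHS = RHS, so the identity holds for this test φ.
Moreover u is smooth here and v(x) = u'(x) = 4*x + 2 pointwise, so the identity holds for every test function. Hence v is the weak derivative of u.


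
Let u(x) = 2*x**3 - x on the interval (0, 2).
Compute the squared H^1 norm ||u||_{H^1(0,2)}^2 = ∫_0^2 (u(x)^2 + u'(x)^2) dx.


||u||_{H^1}^2 = 26314/105

The H^1 norm (squared) on an interval (0, L) is
  ||u||_{H^1}^2 = ∫_0^L u(x)^2 dx + ∫_0^L u'(x)^2 dx.
Compute u'(x) = 6*x**2 - 1.
Then u(x)^2 = 4*x**6 - 4*x**4 + x**2 and u'(x)^2 = 36*x**4 - 12*x**2 + 1.
Integrate each monomial from 0 to 2 using ∫_0^2 c·x^n dx = c·2^(n+1)/(n+1):
  ∫_0^2 u(x)^2 dx = ∫_0^2 (4*x^6 - 4*x^4 + x^2) dx. Term by term:
    ∫_0^2 4*x^6 dx = 512/7;  ∫_0^2 -4*x^4 dx = -128/5;  ∫_0^2 x^2 dx = 8/3.
  Sum: 512/7 − 128/5 + 8/3 = 5272/105.
  ∫_0^2 u'(x)^2 dx = ∫_0^2 (36*x^4 - 12*x^2 + 1) dx. Term by term:
    ∫_0^2 36*x^4 dx = 1152/5;  ∫_0^2 -12*x^2 dx = -32;  ∫_0^2 1 dx = 2.
  Sum: 1152/5 − 32 + 2 = 1002/5.
Adding: ||u||_{H^1}^2 = 5272/105 + 1002/5 = 26314/105.


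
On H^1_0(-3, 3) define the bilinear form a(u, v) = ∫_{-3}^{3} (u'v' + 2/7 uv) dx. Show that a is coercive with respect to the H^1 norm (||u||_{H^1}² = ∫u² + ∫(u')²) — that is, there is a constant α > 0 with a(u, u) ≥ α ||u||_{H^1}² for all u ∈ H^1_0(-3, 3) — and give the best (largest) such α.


α = (π^2 + 72/7)/(π^2 + 36)

Coercivity of a(·,·) on H^1_0(-3, 3) means a(u, u) ≥ α ||u||_{H^1}² for every u ∈ H^1_0.
The interval has length L = 6, and Poincaré/coercivity depend only on L. Here a(u, u) = ∫(u')² + (2/7)·∫u².
Here 0 < c = 2/7 < 1. The condition a(u,u) ≥ α||u||_{H^1}² reads (1−α)∫(u')² ≥ (α−c)∫u². Any admissible α is ≤ 1 (rapidly oscillating u have ∫u²/∫(u')² → 0), and α = 1 would force 0 ≥ (1−c)∫u², impossible since c < 1; so 1−α > 0. By the sharp Poincaré inequality on H^1_0 of an interval of length L, ∫(u')² ≥ (π/L)²∫u² with equality for the first sine mode sin(π(x−x₀)/L) (x₀ the left endpoint), so the inequality holds for all u iff (1−α)(π/L)² ≥ α − c, i.e. α ≤ ((π/L)² + c)/((π/L)² + 1) = (1 + c(L/π)²)/(1 + (L/π)²). With (π/L)² = π^2/36 and c = 2/7, the largest admissible constant is α = ((π/L)² + c)/((π/L)² + 1).
Simplifying, α = (π^2 + 72/7)/(π^2 + 36).


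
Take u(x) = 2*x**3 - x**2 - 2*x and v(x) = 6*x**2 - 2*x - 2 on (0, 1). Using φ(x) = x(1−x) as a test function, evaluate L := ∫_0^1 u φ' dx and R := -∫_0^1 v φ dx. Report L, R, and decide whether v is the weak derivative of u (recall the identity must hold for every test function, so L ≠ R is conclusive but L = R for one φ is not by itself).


LHS = 1/5, RHS = 1/5. Yes, v = u' weakly.

u(x) = 2*x**3 - x**2 - 2*x, classical derivative u'(x) = 6*x**2 - 2*x - 2.
φ(x) = x(1−x), so φ'(x) = 1 - 2*x.
Note φ(0) = φ(1) = 0, so the boundary term u·φ vanishes.
LHS = ∫_0^1 u(x) φ'(x) dx = ∫_0^1 (-4*x^4 + 4*x^3 + 3*x^2 - 2*x) dx. Term by term:
  ∫_0^1 -4*x^4 dx = -4/5;  ∫_0^1 4*x^3 dx = 1;  ∫_0^1 3*x^2 dx = 1;
  ∫_0^1 -2*x dx = -1.
Sum: -4/5 + 1 + 1 − 1 = 1/5.
So LHS = 1/5.
∫_0^1 v(x) φ(x) dx = ∫_0^1 (-6*x^4 + 8*x^3 - 2*x) dx. Term by term:
  ∫_0^1 -6*x^4 dx = -6/5;  ∫_0^1 8*x^3 dx = 2;  ∫_0^1 -2*x dx = -1.
Sum: -6/5 + 2 − 1 = -1/5.
So RHS = -∫_0^1 v(x) φ(x) dx = 1/5.
LHS = RHS, so the identity holds for this test φ.
Moreover u is smooth here and v(x) = u'(x) = 6*x**2 - 2*x - 2 pointwise, so the identity holds for every test function. Hence v is the weak derivative of u.


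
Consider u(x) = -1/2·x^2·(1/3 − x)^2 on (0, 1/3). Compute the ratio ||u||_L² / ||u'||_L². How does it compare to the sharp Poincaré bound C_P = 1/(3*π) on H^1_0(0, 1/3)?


||u||_L² / ||u'||_L² = sqrt(3)/18 < C_P = 1/(3*π).

u(x) = -1/2·x^2·(1/3 − x)^2, so u'(x) = x*(-2*x^2 + x - 1/9).
u(x) = -1/2·x^2·(1/3 − x)^2 vanishes at x = 0 and x = 1/3, so u ∈ H^1_0(0, 1/3). Differentiate via the product rule and integrate the resulting polynomials term by term.
  ∫_0^1/3 u² dx = ∫_0^1/3 (x^8/4 - x^7/3 + x^6/6 - x^5/27 + x^4/324) dx. Term by term:
    ∫_0^1/3 x^8/4 dx = 1/708588;  ∫_0^1/3 -x^7/3 dx = -1/157464;  ∫_0^1/3 x^6/6 dx = 1/91854;
    ∫_0^1/3 -x^5/27 dx = -1/118098;  ∫_0^1/3 x^4/324 dx = 1/393660.
  Sum: 1/708588 − 1/157464 + 1/91854 − 1/118098 + 1/393660 = 1/49601160.
  ∫_0^1/3 (u')² dx = ∫_0^1/3 (4*x^6 - 4*x^5 + 13*x^4/9 - 2*x^3/9 + x^2/81) dx. Term by term:
    ∫_0^1/3 4*x^6 dx = 4/15309;  ∫_0^1/3 -4*x^5 dx = -2/2187;  ∫_0^1/3 13*x^4/9 dx = 13/10935;
    ∫_0^1/3 -2*x^3/9 dx = -1/1458;  ∫_0^1/3 x^2/81 dx = 1/6561.
  Sum: 4/15309 − 2/2187 + 13/10935 − 1/1458 + 1/6561 = 1/459270.
∫_0^1/3 u² dx = 1/49601160, so ||u||_L² = sqrt(210)/102060.
∫_0^1/3 (u')² dx = 1/459270, so ||u'||_L² = sqrt(70)/5670.
Ratio ||u||_L² / ||u'||_L² = sqrt(3)/18.
Sharp Poincaré constant on H^1_0(0, 1/3) is C_P = L/π = 1/(3*π), achieved by sin(3*π·x).
A polynomial bump cannot attain the sharp Poincaré constant (only the first sine eigenfunction does), so the ratio is strictly less than C_P, consistent with ||u||_L² ≤ C_P ||u'||_L².


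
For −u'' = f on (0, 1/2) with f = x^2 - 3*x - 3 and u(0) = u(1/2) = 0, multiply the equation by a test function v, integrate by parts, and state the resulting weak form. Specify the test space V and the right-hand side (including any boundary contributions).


V = H^1_0(0, 1/2) (so v(0) = v(1/2) = 0); weak form: ∫_0^1/2 u'v' dx = ∫_0^1/2 (x^2 - 3*x - 3) v dx for all v ∈ V.

Multiply both sides by a test function v and integrate from 0 to 1/2:
  ∫_0^1/2 −u''(x) v(x) dx = ∫_0^1/2 f(x) v(x) dx.
Integrate the LHS by parts once:
  ∫_0^1/2 −u'' v dx = −[u'(x) v(x)]_0^1/2 + ∫_0^1/2 u'(x) v'(x) dx.
Thus ∫_0^1/2 u'(x) v'(x) dx = ∫_0^1/2 f(x) v(x) dx + [u'(x) v(x)]_0^1/2.
Choose V so that boundary terms are either known or forced to vanish.
u is Dirichlet: u(0) = u(1/2) = 0. Let V = H^1_0(0, 1/2); then v(0) = v(1/2) = 0, and [u' v]_0^1/2 = 0.
Weak formulation: find u (satisfying any essential BC) such that ∫_0^1/2 u'(x) v'(x) dx = ∫_0^1/2 f v dx for all v ∈ V.
Substituting f(x) = x^2 - 3*x - 3, the right-hand side is ∫_0^1/2 (x^2 - 3*x - 3) v dx.


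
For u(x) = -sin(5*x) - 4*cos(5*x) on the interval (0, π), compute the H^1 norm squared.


||u||_{H^1(0,π)}^2 = 221*π

u'(x) = 20*sin(5*x) - 5*cos(5*x).
Expand u² and (u')² and integrate term by term on (0, π), using: for integers n ≥ 1, ∫_0^π sin²(nx) dx = ∫_0^π cos²(nx) dx = π/2; for n ≠ n', ∫_0^π sin(nx)sin(n'x) dx = ∫_0^π cos(nx)cos(n'x) dx = 0; and by product-to-sum, ∫_0^π sin(nx)cos(n'x) dx = ½∫_0^π [sin((n+n')x) + sin((n−n')x)] dx, which is 0 when n+n' is even and 2n/(n²−n'²) when n+n' is odd (it need not vanish on (0, π)).
  u² squared terms: (-1)²·∫sin(5x)² dx = 1·π/2 = π/2;  (-4)²·∫cos(5x)² dx = 16·π/2 = 8*π.
  u² cross terms: 2·(-1)·(-4)·∫sin(5x)·cos(5x) dx = 8·(0) = 0.
  So ∫_0^π u² dx = π/2 + 8*π + 0 = 17*π/2.
  (u')² squared terms: (-5)²·∫cos(5x)² dx = 25·π/2 = 25*π/2;  (20)²·∫sin(5x)² dx = 400·π/2 = 200*π.
  (u')² cross terms: 2·(-5)·(20)·∫cos(5x)·sin(5x) dx = -200·(0) = 0.
  So ∫_0^π (u')² dx = 25*π/2 + 200*π + 0 = 425*π/2.
||u||_{H^1}^2 = (17*π/2) + (425*π/2) = 221*π.


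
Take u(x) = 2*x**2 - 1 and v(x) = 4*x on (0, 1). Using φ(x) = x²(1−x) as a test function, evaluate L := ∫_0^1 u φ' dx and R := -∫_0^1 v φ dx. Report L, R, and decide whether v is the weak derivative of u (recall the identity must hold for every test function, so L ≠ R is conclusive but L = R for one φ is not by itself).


LHS = -1/5, RHS = -1/5. Yes, v = u' weakly.

u(x) = 2*x**2 - 1, classical derivative u'(x) = 4*x.
φ(x) = x²(1−x), so φ'(x) = x*(2 - 3*x).
Note φ(0) = φ(1) = 0, so the boundary term u·φ vanishes.
LHS = ∫_0^1 u(x) φ'(x) dx = ∫_0^1 (-6*x^4 + 4*x^3 + 3*x^2 - 2*x) dx. Term by term:
  ∫_0^1 -6*x^4 dx = -6/5;  ∫_0^1 4*x^3 dx = 1;  ∫_0^1 3*x^2 dx = 1;
  ∫_0^1 -2*x dx = -1.
Sum: -6/5 + 1 + 1 − 1 = -1/5.
So LHS = -1/5.
∫_0^1 v(x) φ(x) dx = ∫_0^1 (-4*x^4 + 4*x^3) dx. Term by term:
  ∫_0^1 -4*x^4 dx = -4/5;  ∫_0^1 4*x^3 dx = 1.
Sum: -4/5 + 1 = 1/5.
So RHS = -∫_0^1 v(x) φ(x) dx = -1/5.
LHS = RHS, so the identity holds for this test φ.
Moreover u is smooth here and v(x) = u'(x) = 4*x pointwise, so the identity holds for every test function. Hence v is the weak derivative of u.


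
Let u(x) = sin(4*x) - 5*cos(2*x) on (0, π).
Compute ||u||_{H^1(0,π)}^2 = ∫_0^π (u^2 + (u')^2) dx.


||u||_{H^1(0,π)}^2 = 71*π

u'(x) = 10*sin(2*x) + 4*cos(4*x).
Expand u² and (u')² and integrate term by term on (0, π), using: for integers n ≥ 1, ∫_0^π sin²(nx) dx = ∫_0^π cos²(nx) dx = π/2; for n ≠ n', ∫_0^π sin(nx)sin(n'x) dx = ∫_0^π cos(nx)cos(n'x) dx = 0; and by product-to-sum, ∫_0^π sin(nx)cos(n'x) dx = ½∫_0^π [sin((n+n')x) + sin((n−n')x)] dx, which is 0 when n+n' is even and 2n/(n²−n'²) when n+n' is odd (it need not vanish on (0, π)).
  u² squared terms: (-5)²·∫cos(2x)² dx = 25·π/2 = 25*π/2;  (1)²·∫sin(4x)² dx = 1·π/2 = π/2.
  u² cross terms: 2·(-5)·(1)·∫cos(2x)·sin(4x) dx = -10·(0) = 0.
  So ∫_0^π u² dx = 25*π/2 + π/2 + 0 = 13*π.
  (u')² squared terms: (4)²·∫cos(4x)² dx = 16·π/2 = 8*π;  (10)²·∫sin(2x)² dx = 100·π/2 = 50*π.
  (u')² cross terms: 2·(4)·(10)·∫cos(4x)·sin(2x) dx = 80·(0) = 0.
  So ∫_0^π (u')² dx = 8*π + 50*π + 0 = 58*π.
||u||_{H^1}^2 = (13*π) + (58*π) = 71*π.


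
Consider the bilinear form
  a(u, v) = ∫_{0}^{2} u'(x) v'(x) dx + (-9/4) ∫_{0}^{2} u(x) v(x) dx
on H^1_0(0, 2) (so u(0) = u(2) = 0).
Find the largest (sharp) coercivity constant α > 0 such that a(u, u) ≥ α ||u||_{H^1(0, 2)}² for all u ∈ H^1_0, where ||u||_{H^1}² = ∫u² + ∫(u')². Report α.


α = (-9 + π^2)/(4 + π^2)

Coercivity of a(·,·) on H^1_0(0, 2) means a(u, u) ≥ α ||u||_{H^1}² for every u ∈ H^1_0.
The interval has length L = 2, and Poincaré/coercivity depend only on L. Here a(u, u) = ∫(u')² + (-9/4)·∫u².
Here c = -9/4 < 0 with |c| < (π/L)² = π^2/4, so coercivity still holds. The condition a(u,u) ≥ α||u||_{H^1}² reads (1−α)∫(u')² ≥ (α−c)∫u². Any admissible α is ≤ 1 (rapidly oscillating u have ∫u²/∫(u')² → 0), and α = 1 would force 0 ≥ (1−c)∫u², impossible since c < 1; so 1−α > 0. By the sharp Poincaré inequality on H^1_0 of an interval of length L, ∫(u')² ≥ (π/L)²∫u² with equality for the first sine mode sin(π(x−x₀)/L) (x₀ the left endpoint), so the inequality holds for all u iff (1−α)(π/L)² ≥ α − c, i.e. α ≤ ((π/L)² + c)/((π/L)² + 1) = (1 + c(L/π)²)/(1 + (L/π)²). (Direct route, valid since c ≤ 0: Poincaré gives c∫u² ≥ c(L/π)²∫(u')², so a(u,u) ≥ (1 + c(L/π)²)∫(u')², while ||u||_{H^1}² ≤ (1 + (L/π)²)∫(u')²; dividing yields the same α.) With (π/L)² = π^2/4 and c = -9/4, the largest admissible constant is α = ((π/L)² + c)/((π/L)² + 1).
Simplifying, α = (-9 + π^2)/(4 + π^2).


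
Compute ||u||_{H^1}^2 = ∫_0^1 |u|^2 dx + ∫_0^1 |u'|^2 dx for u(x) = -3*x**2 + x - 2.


||u||_{H^1}^2 = 409/30

The H^1 norm (squared) on an interval (0, L) is
  ||u||_{H^1}^2 = ∫_0^L u(x)^2 dx + ∫_0^L u'(x)^2 dx.
Compute u'(x) = 1 - 6*x.
Then u(x)^2 = 9*x**4 - 6*x**3 + 13*x**2 - 4*x + 4 and u'(x)^2 = 36*x**2 - 12*x + 1.
Integrate each monomial from 0 to 1 using ∫_0^1 c·x^n dx = c·1^(n+1)/(n+1):
  ∫_0^1 u(x)^2 dx = ∫_0^1 (9*x^4 - 6*x^3 + 13*x^2 - 4*x + 4) dx. Term by term:
    ∫_0^1 9*x^4 dx = 9/5;  ∫_0^1 -6*x^3 dx = -3/2;  ∫_0^1 13*x^2 dx = 13/3;
    ∫_0^1 -4*x dx = -2;  ∫_0^1 4 dx = 4.
  Sum: 9/5 − 3/2 + 13/3 − 2 + 4 = 199/30.
  ∫_0^1 u'(x)^2 dx = ∫_0^1 (36*x^2 - 12*x + 1) dx. Term by term:
    ∫_0^1 36*x^2 dx = 12;  ∫_0^1 -12*x dx = -6;  ∫_0^1 1 dx = 1.
  Sum: 12 − 6 + 1 = 7.
Adding: ||u||_{H^1}^2 = 199/30 + 7 = 409/30.


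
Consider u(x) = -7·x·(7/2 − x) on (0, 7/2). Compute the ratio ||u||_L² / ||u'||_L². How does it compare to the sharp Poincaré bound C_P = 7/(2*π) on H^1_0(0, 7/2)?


||u||_L² / ||u'||_L² = 7*sqrt(10)/20 < C_P = 7/(2*π).

u(x) = -7·x·(7/2 − x), so u'(x) = 14*x - 49/2.
u(x) = -7·x·(7/2 − x) vanishes at x = 0 and x = 7/2, so u ∈ H^1_0(0, 7/2). Differentiate via the product rule and integrate the resulting polynomials term by term.
  ∫_0^7/2 u² dx = ∫_0^7/2 (49*x^4 - 343*x^3 + 2401*x^2/4) dx. Term by term:
    ∫_0^7/2 49*x^4 dx = 823543/160;  ∫_0^7/2 -343*x^3 dx = -823543/64;  ∫_0^7/2 2401*x^2/4 dx = 823543/96.
  Sum: 823543/160 − 823543/64 + 823543/96 = 823543/960.
  ∫_0^7/2 (u')² dx = ∫_0^7/2 (196*x^2 - 686*x + 2401/4) dx. Term by term:
    ∫_0^7/2 196*x^2 dx = 16807/6;  ∫_0^7/2 -686*x dx = -16807/4;  ∫_0^7/2 2401/4 dx = 16807/8.
  Sum: 16807/6 − 16807/4 + 16807/8 = 16807/24.
∫_0^7/2 u² dx = 823543/960, so ||u||_L² = 343*sqrt(105)/120.
∫_0^7/2 (u')² dx = 16807/24, so ||u'||_L² = 49*sqrt(42)/12.
Ratio ||u||_L² / ||u'||_L² = 7*sqrt(10)/20.
Sharp Poincaré constant on H^1_0(0, 7/2) is C_P = L/π = 7/(2*π), achieved by sin(2*π/7·x).
A polynomial bump cannot attain the sharp Poincaré constant (only the first sine eigenfunction does), so the ratio is strictly less than C_P, consistent with ||u||_L² ≤ C_P ||u'||_L².


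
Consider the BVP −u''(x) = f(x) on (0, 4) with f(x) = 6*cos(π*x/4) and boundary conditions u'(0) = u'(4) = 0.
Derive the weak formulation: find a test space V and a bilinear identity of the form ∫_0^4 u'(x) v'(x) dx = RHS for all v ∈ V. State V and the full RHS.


V = H^1(0, 4) (no boundary constraint on v; u is determined up to an additive constant); weak form: ∫_0^4 u'v' dx = ∫_0^4 (6*cos(π*x/4)) v dx for all v ∈ V.

Multiply both sides by a test function v and integrate from 0 to 4:
  ∫_0^4 −u''(x) v(x) dx = ∫_0^4 f(x) v(x) dx.
Integrate the LHS by parts once:
  ∫_0^4 −u'' v dx = −[u'(x) v(x)]_0^4 + ∫_0^4 u'(x) v'(x) dx.
Thus ∫_0^4 u'(x) v'(x) dx = ∫_0^4 f(x) v(x) dx + [u'(x) v(x)]_0^4.
Choose V so that boundary terms are either known or forced to vanish.
u has homogeneous Neumann: u'(0) = u'(4) = 0. So [u' v]_0^4 = 0·v(4) − 0·v(0) = 0 for any v; take V = H^1(0, 4).
Weak formulation: find u (satisfying any essential BC) such that ∫_0^4 u'(x) v'(x) dx = ∫_0^4 f v dx for all v ∈ V (homogeneous Neumann, so boundary terms vanish).
Substituting f(x) = 6*cos(π*x/4), the right-hand side is ∫_0^4 (6*cos(π*x/4)) v dx.
Compatibility check (pure Neumann): taking v ≡ 1 ∈ V gives 0 = ∫_0^4 f dx + (0) − (0), i.e. ∫_0^4 f dx must equal u'(0) − u'(4) = 0. Indeed ∫_0^4 (6*cos(π*x/4)) dx = 0, so the data are compatible. The solution is then unique only up to an additive constant (fix it e.g. by requiring ∫_0^4 u dx = 0).


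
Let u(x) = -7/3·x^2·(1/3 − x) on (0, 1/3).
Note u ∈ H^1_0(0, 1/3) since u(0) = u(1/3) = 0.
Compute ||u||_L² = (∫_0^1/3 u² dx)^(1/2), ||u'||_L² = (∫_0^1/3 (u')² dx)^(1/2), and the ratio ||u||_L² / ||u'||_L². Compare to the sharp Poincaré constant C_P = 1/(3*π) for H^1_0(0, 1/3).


||u||_L² / ||u'||_L² = sqrt(14)/42 < C_P = 1/(3*π).

u(x) = -7/3·x^2·(1/3 − x), so u'(x) = 7*x*(9*x - 2)/9.
u(x) = -7/3·x^2·(1/3 − x) vanishes at x = 0 and x = 1/3, so u ∈ H^1_0(0, 1/3). Differentiate via the product rule and integrate the resulting polynomials term by term.
  ∫_0^1/3 u² dx = ∫_0^1/3 (49*x^6/9 - 98*x^5/27 + 49*x^4/81) dx. Term by term:
    ∫_0^1/3 49*x^6/9 dx = 7/19683;  ∫_0^1/3 -98*x^5/27 dx = -49/59049;  ∫_0^1/3 49*x^4/81 dx = 49/98415.
  Sum: 7/19683 − 49/59049 + 49/98415 = 7/295245.
  ∫_0^1/3 (u')² dx = ∫_0^1/3 (49*x^4 - 196*x^3/9 + 196*x^2/81) dx. Term by term:
    ∫_0^1/3 49*x^4 dx = 49/1215;  ∫_0^1/3 -196*x^3/9 dx = -49/729;  ∫_0^1/3 196*x^2/81 dx = 196/6561.
  Sum: 49/1215 − 49/729 + 196/6561 = 98/32805.
∫_0^1/3 u² dx = 7/295245, so ||u||_L² = sqrt(35)/1215.
∫_0^1/3 (u')² dx = 98/32805, so ||u'||_L² = 7*sqrt(10)/405.
Ratio ||u||_L² / ||u'||_L² = sqrt(14)/42.
Sharp Poincaré constant on H^1_0(0, 1/3) is C_P = L/π = 1/(3*π), achieved by sin(3*π·x).
A polynomial bump cannot attain the sharp Poincaré constant (only the first sine eigenfunction does), so the ratio is strictly less than C_P, consistent with ||u||_L² ≤ C_P ||u'||_L².


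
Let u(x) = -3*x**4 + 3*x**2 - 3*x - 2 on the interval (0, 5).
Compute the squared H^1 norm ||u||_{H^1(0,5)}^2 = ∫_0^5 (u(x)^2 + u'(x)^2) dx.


||u||_{H^1}^2 = 6677905/2

The H^1 norm (squared) on an interval (0, L) is
  ||u||_{H^1}^2 = ∫_0^L u(x)^2 dx + ∫_0^L u'(x)^2 dx.
Compute u'(x) = -12*x**3 + 6*x - 3.
Then u(x)^2 = 9*x**8 - 18*x**6 + 18*x**5 + 21*x**4 - 18*x**3 - 3*x**2 + 12*x + 4 and u'(x)^2 = 144*x**6 - 144*x**4 + 72*x**3 + 36*x**2 - 36*x + 9.
Integrate each monomial from 0 to 5 using ∫_0^5 c·x^n dx = c·5^(n+1)/(n+1):
  ∫_0^5 u(x)^2 dx = ∫_0^5 (9*x^8 - 18*x^6 + 18*x^5 + 21*x^4 - 18*x^3 - 3*x^2 + 12*x + 4) dx. Term by term:
    ∫_0^5 9*x^8 dx = 1953125;  ∫_0^5 -18*x^6 dx = -1406250/7;  ∫_0^5 18*x^5 dx = 46875;
    ∫_0^5 21*x^4 dx = 13125;  ∫_0^5 -18*x^3 dx = -5625/2;  ∫_0^5 -3*x^2 dx = -125;
    ∫_0^5 12*x dx = 150;  ∫_0^5 4 dx = 20.
  Sum: 1953125 − 1406250/7 + 46875 + 13125 − 5625/2 − 125 + 150 + 20 = 25332505/14.
  ∫_0^5 u'(x)^2 dx = ∫_0^5 (144*x^6 - 144*x^4 + 72*x^3 + 36*x^2 - 36*x + 9) dx. Term by term:
    ∫_0^5 144*x^6 dx = 11250000/7;  ∫_0^5 -144*x^4 dx = -90000;  ∫_0^5 72*x^3 dx = 11250;
    ∫_0^5 36*x^2 dx = 1500;  ∫_0^5 -36*x dx = -450;  ∫_0^5 9 dx = 45.
  Sum: 11250000/7 − 90000 + 11250 + 1500 − 450 + 45 = 10706415/7.
Adding: ||u||_{H^1}^2 = 25332505/14 + 10706415/7 = 6677905/2.


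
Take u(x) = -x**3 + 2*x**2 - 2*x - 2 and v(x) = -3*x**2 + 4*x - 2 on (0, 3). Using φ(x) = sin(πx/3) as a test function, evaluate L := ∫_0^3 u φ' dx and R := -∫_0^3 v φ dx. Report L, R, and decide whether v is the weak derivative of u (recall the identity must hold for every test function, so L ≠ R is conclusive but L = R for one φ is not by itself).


LHS = -324/π^3 + 57/π, RHS = -324/π^3 + 57/π. Yes, v = u' weakly.

u(x) = -x**3 + 2*x**2 - 2*x - 2, classical derivative u'(x) = -3*x**2 + 4*x - 2.
φ(x) = sin(πx/3), so φ'(x) = π*cos(π*x/3)/3.
Note φ(0) = φ(3) = 0, so the boundary term u·φ vanishes.
LHS = ∫_0^3 u(x) φ'(x) dx = ∫_0^3 (-π*x^3*cos(π*x/3)/3 + 2*π*x^2*cos(π*x/3)/3 - 2*π*x*cos(π*x/3)/3 - 2*π*cos(π*x/3)/3) dx. Term by term:
  ∫_0^3 -2*π*cos(π*x/3)/3 dx = 0;  ∫_0^3 -2*π*x*cos(π*x/3)/3 dx = 12/π;  ∫_0^3 -π*x^3*cos(π*x/3)/3 dx = -324/π^3 + 81/π;
  ∫_0^3 2*π*x^2*cos(π*x/3)/3 dx = -36/π.
Sum: 0 + 12/π + -324/π^3 + 81/π − 36/π = -324/π^3 + 57/π.
So LHS = -324/π^3 + 57/π.
∫_0^3 v(x) φ(x) dx = ∫_0^3 (-3*x^2*sin(π*x/3) + 4*x*sin(π*x/3) - 2*sin(π*x/3)) dx. Term by term:
  ∫_0^3 -2*sin(π*x/3) dx = -12/π;  ∫_0^3 -3*x^2*sin(π*x/3) dx = -81/π + 324/π^3;  ∫_0^3 4*x*sin(π*x/3) dx = 36/π.
Sum: -12/π + -81/π + 324/π^3 + 36/π = -57/π + 324/π^3.
So RHS = -∫_0^3 v(x) φ(x) dx = -324/π^3 + 57/π.
LHS = RHS, so the identity holds for this test φ.
Moreover u is smooth here and v(x) = u'(x) = -3*x**2 + 4*x - 2 pointwise, so the identity holds for every test function. Hence v is the weak derivative of u.


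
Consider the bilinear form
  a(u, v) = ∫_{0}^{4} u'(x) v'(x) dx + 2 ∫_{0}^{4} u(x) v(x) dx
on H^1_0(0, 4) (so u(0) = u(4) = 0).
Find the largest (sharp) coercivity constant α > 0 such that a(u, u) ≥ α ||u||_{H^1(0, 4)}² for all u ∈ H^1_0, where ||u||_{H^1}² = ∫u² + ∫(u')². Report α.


α = 1

Coercivity of a(·,·) on H^1_0(0, 4) means a(u, u) ≥ α ||u||_{H^1}² for every u ∈ H^1_0.
The interval has length L = 4, and Poincaré/coercivity depend only on L. Here a(u, u) = ∫(u')² + (2)·∫u².
Here c = 2 ≥ 1, so a(u,u) = ∫(u')² + c∫u² ≥ ∫(u')² + ∫u² = ||u||_{H^1}², i.e. α = 1 works. No larger α is possible: a(u,u) ≥ α||u||_{H^1}² means (1−α)∫(u')² ≥ (α−c)∫u², and for the modes u_n = sin(nπ(x−x₀)/L) (x₀ the left endpoint) one has ∫u_n²/∫(u_n')² = (L/(nπ))² → 0, so a(u_n,u_n)/||u_n||_{H^1}² → 1. Hence the optimal constant is α = 1.
Therefore α = 1.


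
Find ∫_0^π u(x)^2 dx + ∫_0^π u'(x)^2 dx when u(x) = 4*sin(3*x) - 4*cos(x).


||u||_{H^1(0,π)}^2 = 96*π

u'(x) = 4*sin(x) + 12*cos(3*x).
Expand u² and (u')² and integrate term by term on (0, π), using: for integers n ≥ 1, ∫_0^π sin²(nx) dx = ∫_0^π cos²(nx) dx = π/2; for n ≠ n', ∫_0^π sin(nx)sin(n'x) dx = ∫_0^π cos(nx)cos(n'x) dx = 0; and by product-to-sum, ∫_0^π sin(nx)cos(n'x) dx = ½∫_0^π [sin((n+n')x) + sin((n−n')x)] dx, which is 0 when n+n' is even and 2n/(n²−n'²) when n+n' is odd (it need not vanish on (0, π)).
  u² squared terms: (-4)²·∫cos(x)² dx = 16·π/2 = 8*π;  (4)²·∫sin(3x)² dx = 16·π/2 = 8*π.
  u² cross terms: 2·(-4)·(4)·∫cos(x)·sin(3x) dx = -32·(0) = 0.
  So ∫_0^π u² dx = 8*π + 8*π + 0 = 16*π.
  (u')² squared terms: (4)²·∫sin(x)² dx = 16·π/2 = 8*π;  (12)²·∫cos(3x)² dx = 144·π/2 = 72*π.
  (u')² cross terms: 2·(4)·(12)·∫sin(x)·cos(3x) dx = 96·(0) = 0.
  So ∫_0^π (u')² dx = 8*π + 72*π + 0 = 80*π.
||u||_{H^1}^2 = (16*π) + (80*π) = 96*π.


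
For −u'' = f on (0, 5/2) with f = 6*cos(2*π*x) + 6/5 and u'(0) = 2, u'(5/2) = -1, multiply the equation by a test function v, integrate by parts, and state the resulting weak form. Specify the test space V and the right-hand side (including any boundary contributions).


V = H^1(0, 5/2) (v unrestricted at boundary; u is determined up to an additive constant); weak form: ∫_0^5/2 u'v' dx = ∫_0^5/2 (6*cos(2*π*x) + 6/5) v dx − v(5/2) − 2·v(0) for all v ∈ V.

Multiply both sides by a test function v and integrate from 0 to 5/2:
  ∫_0^5/2 −u''(x) v(x) dx = ∫_0^5/2 f(x) v(x) dx.
Integrate the LHS by parts once:
  ∫_0^5/2 −u'' v dx = −[u'(x) v(x)]_0^5/2 + ∫_0^5/2 u'(x) v'(x) dx.
Thus ∫_0^5/2 u'(x) v'(x) dx = ∫_0^5/2 f(x) v(x) dx + [u'(x) v(x)]_0^5/2.
Choose V so that boundary terms are either known or forced to vanish.
u has inhomogeneous Neumann u'(0) = 2, u'(5/2) = -1. [u' v]_0^5/2 = (-1)·v(5/2) − (2)·v(0) = − v(5/2) − 2·v(0). Take V = H^1(0, 5/2); boundary term becomes part of RHS.
Weak formulation: find u (satisfying any essential BC) such that ∫_0^5/2 u'(x) v'(x) dx = ∫_0^5/2 f v dx − v(5/2) − 2·v(0) for all v ∈ V (Neumann data are natural BCs: they enter the RHS as boundary terms).
Substituting f(x) = 6*cos(2*π*x) + 6/5, the right-hand side is ∫_0^5/2 (6*cos(2*π*x) + 6/5) v dx − v(5/2) − 2·v(0).
Compatibility check (pure Neumann): taking v ≡ 1 ∈ V gives 0 = ∫_0^5/2 f dx + (-1) − (2), i.e. ∫_0^5/2 f dx must equal u'(0) − u'(5/2) = 3. Indeed ∫_0^5/2 (6*cos(2*π*x) + 6/5) dx = 3, so the data are compatible. The solution is then unique only up to an additive constant (fix it e.g. by requiring ∫_0^5/2 u dx = 0).


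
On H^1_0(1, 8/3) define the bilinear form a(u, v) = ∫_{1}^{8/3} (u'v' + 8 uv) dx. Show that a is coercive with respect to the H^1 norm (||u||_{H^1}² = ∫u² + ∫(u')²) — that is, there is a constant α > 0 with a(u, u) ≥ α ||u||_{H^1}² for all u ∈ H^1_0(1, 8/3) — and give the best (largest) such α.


α = 1

Coercivity of a(·,·) on H^1_0(1, 8/3) means a(u, u) ≥ α ||u||_{H^1}² for every u ∈ H^1_0.
The interval has length L = 5/3, and Poincaré/coercivity depend only on L. Here a(u, u) = ∫(u')² + (8)·∫u².
Here c = 8 ≥ 1, so a(u,u) = ∫(u')² + c∫u² ≥ ∫(u')² + ∫u² = ||u||_{H^1}², i.e. α = 1 works. No larger α is possible: a(u,u) ≥ α||u||_{H^1}² means (1−α)∫(u')² ≥ (α−c)∫u², and for the modes u_n = sin(nπ(x−x₀)/L) (x₀ the left endpoint) one has ∫u_n²/∫(u_n')² = (L/(nπ))² → 0, so a(u_n,u_n)/||u_n||_{H^1}² → 1. Hence the optimal constant is α = 1.
Therefore α = 1.
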